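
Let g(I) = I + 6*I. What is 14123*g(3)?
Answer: 296583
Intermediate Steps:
g(I) = 7*I
14123*g(3) = 14123*(7*3) = 14123*21 = 296583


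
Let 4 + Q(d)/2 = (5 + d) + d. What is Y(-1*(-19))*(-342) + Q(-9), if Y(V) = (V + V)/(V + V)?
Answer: -376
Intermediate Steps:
Q(d) = 2 + 4*d (Q(d) = -8 + 2*((5 + d) + d) = -8 + 2*(5 + 2*d) = -8 + (10 + 4*d) = 2 + 4*d)
Y(V) = 1 (Y(V) = (2*V)/((2*V)) = (2*V)*(1/(2*V)) = 1)
Y(-1*(-19))*(-342) + Q(-9) = 1*(-342) + (2 + 4*(-9)) = -342 + (2 - 36) = -342 - 34 = -376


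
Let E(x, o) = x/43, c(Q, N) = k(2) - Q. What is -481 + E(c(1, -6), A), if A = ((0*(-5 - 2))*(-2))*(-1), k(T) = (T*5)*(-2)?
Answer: -20704/43 ≈ -481.49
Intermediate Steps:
k(T) = -10*T (k(T) = (5*T)*(-2) = -10*T)
c(Q, N) = -20 - Q (c(Q, N) = -10*2 - Q = -20 - Q)
A = 0 (A = ((0*(-7))*(-2))*(-1) = (0*(-2))*(-1) = 0*(-1) = 0)
E(x, o) = x/43 (E(x, o) = x*(1/43) = x/43)
-481 + E(c(1, -6), A) = -481 + (-20 - 1*1)/43 = -481 + (-20 - 1)/43 = -481 + (1/43)*(-21) = -481 - 21/43 = -20704/43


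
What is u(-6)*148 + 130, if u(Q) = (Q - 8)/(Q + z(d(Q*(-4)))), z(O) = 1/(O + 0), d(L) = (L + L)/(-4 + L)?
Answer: 33574/67 ≈ 501.10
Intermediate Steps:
d(L) = 2*L/(-4 + L) (d(L) = (2*L)/(-4 + L) = 2*L/(-4 + L))
z(O) = 1/O
u(Q) = (-8 + Q)/(Q - (-4 - 4*Q)/(8*Q)) (u(Q) = (Q - 8)/(Q + 1/(2*(Q*(-4))/(-4 + Q*(-4)))) = (-8 + Q)/(Q + 1/(2*(-4*Q)/(-4 - 4*Q))) = (-8 + Q)/(Q + 1/(-8*Q/(-4 - 4*Q))) = (-8 + Q)/(Q - (-4 - 4*Q)/(8*Q)))
u(-6)*148 + 130 = (2*(-6)*(-8 - 6)/(1 - 6 + 2*(-6)²))*148 + 130 = (2*(-6)*(-14)/(1 - 6 + 2*36))*148 + 130 = (2*(-6)*(-14)/(1 - 6 + 72))*148 + 130 = (2*(-6)*(-14)/67)*148 + 130 = (2*(-6)*(1/67)*(-14))*148 + 130 = (168/67)*148 + 130 = 24864/67 + 130 = 33574/67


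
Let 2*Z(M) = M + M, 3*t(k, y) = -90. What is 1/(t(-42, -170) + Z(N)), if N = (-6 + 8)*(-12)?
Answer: -1/54 ≈ -0.018519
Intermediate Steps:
t(k, y) = -30 (t(k, y) = (⅓)*(-90) = -30)
N = -24 (N = 2*(-12) = -24)
Z(M) = M (Z(M) = (M + M)/2 = (2*M)/2 = M)
1/(t(-42, -170) + Z(N)) = 1/(-30 - 24) = 1/(-54) = -1/54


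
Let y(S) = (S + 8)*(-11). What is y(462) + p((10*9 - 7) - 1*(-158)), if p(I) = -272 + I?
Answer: -5201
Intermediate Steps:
y(S) = -88 - 11*S (y(S) = (8 + S)*(-11) = -88 - 11*S)
y(462) + p((10*9 - 7) - 1*(-158)) = (-88 - 11*462) + (-272 + ((10*9 - 7) - 1*(-158))) = (-88 - 5082) + (-272 + ((90 - 7) + 158)) = -5170 + (-272 + (83 + 158)) = -5170 + (-272 + 241) = -5170 - 31 = -5201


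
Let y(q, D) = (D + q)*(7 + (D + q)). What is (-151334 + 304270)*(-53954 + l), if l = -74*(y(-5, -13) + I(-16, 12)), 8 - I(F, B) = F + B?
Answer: -10628134384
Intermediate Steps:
I(F, B) = 8 - B - F (I(F, B) = 8 - (F + B) = 8 - (B + F) = 8 + (-B - F) = 8 - B - F)
y(q, D) = (D + q)*(7 + D + q)
l = -15540 (l = -74*(((-13)² + (-5)² + 7*(-13) + 7*(-5) + 2*(-13)*(-5)) + (8 - 1*12 - 1*(-16))) = -74*((169 + 25 - 91 - 35 + 130) + (8 - 12 + 16)) = -74*(198 + 12) = -74*210 = -15540)
(-151334 + 304270)*(-53954 + l) = (-151334 + 304270)*(-53954 - 15540) = 152936*(-69494) = -10628134384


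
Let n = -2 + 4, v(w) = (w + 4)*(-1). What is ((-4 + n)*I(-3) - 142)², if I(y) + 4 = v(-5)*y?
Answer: 16384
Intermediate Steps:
v(w) = -4 - w (v(w) = (4 + w)*(-1) = -4 - w)
n = 2
I(y) = -4 + y (I(y) = -4 + (-4 - 1*(-5))*y = -4 + (-4 + 5)*y = -4 + 1*y = -4 + y)
((-4 + n)*I(-3) - 142)² = ((-4 + 2)*(-4 - 3) - 142)² = (-2*(-7) - 142)² = (14 - 142)² = (-128)² = 16384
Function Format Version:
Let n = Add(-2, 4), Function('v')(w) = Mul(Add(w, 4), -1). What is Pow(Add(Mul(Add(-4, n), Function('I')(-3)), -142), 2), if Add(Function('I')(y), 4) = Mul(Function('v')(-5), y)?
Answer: 16384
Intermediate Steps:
Function('v')(w) = Add(-4, Mul(-1, w)) (Function('v')(w) = Mul(Add(4, w), -1) = Add(-4, Mul(-1, w)))
n = 2
Function('I')(y) = Add(-4, y) (Function('I')(y) = Add(-4, Mul(Add(-4, Mul(-1, -5)), y)) = Add(-4, Mul(Add(-4, 5), y)) = Add(-4, Mul(1, y)) = Add(-4, y))
Pow(Add(Mul(Add(-4, n), Function('I')(-3)), -142), 2) = Pow(Add(Mul(Add(-4, 2), Add(-4, -3)), -142), 2) = Pow(Add(Mul(-2, -7), -142), 2) = Pow(Add(14, -142), 2) = Pow(-128, 2) = 16384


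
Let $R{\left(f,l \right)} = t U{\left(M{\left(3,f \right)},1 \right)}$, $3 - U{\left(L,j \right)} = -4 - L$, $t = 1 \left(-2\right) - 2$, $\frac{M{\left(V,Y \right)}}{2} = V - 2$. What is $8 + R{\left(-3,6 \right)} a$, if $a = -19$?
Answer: $692$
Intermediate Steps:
$M{\left(V,Y \right)} = -4 + 2 V$ ($M{\left(V,Y \right)} = 2 \left(V - 2\right) = 2 \left(-2 + V\right) = -4 + 2 V$)
$t = -4$ ($t = -2 - 2 = -4$)
$U{\left(L,j \right)} = 7 + L$ ($U{\left(L,j \right)} = 3 - \left(-4 - L\right) = 3 + \left(4 + L\right) = 7 + L$)
$R{\left(f,l \right)} = -36$ ($R{\left(f,l \right)} = - 4 \left(7 + \left(-4 + 2 \cdot 3\right)\right) = - 4 \left(7 + \left(-4 + 6\right)\right) = - 4 \left(7 + 2\right) = \left(-4\right) 9 = -36$)
$8 + R{\left(-3,6 \right)} a = 8 - -684 = 8 + 684 = 692$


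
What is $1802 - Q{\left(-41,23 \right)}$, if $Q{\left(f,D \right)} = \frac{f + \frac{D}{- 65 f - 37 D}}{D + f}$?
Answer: $\frac{58764553}{32652} \approx 1799.7$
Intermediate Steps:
$Q{\left(f,D \right)} = \frac{f + \frac{D}{- 65 f - 37 D}}{D + f}$
$1802 - Q{\left(-41,23 \right)} = 1802 - \frac{\left(-1\right) 23 + 65 \left(-41\right)^{2} + 37 \cdot 23 \left(-41\right)}{37 \cdot 23^{2} + 65 \left(-41\right)^{2} + 102 \cdot 23 \left(-41\right)} = 1802 - \frac{-23 + 65 \cdot 1681 - 34891}{37 \cdot 529 + 65 \cdot 1681 - 96186} = 1802 - \frac{-23 + 109265 - 34891}{19573 + 109265 - 96186} = 1802 - \frac{1}{32652} \cdot 74351 = 1802 - \frac{74351}{32652} = \frac{58764553}{32652}$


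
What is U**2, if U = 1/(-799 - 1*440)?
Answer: 1/1535121 ≈ 6.5141e-7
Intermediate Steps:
U = -1/1239 (U = 1/(-799 - 440) = 1/(-1239) = -1/1239 ≈ -0.00080710)
U**2 = (-1/1239)**2 = 1/1535121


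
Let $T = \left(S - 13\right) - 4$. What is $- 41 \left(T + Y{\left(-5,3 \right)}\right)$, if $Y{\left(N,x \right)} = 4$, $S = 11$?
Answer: $82$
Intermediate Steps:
$T = -6$ ($T = \left(11 - 13\right) - 4 = -2 - 4 = -6$)
$- 41 \left(T + Y{\left(-5,3 \right)}\right) = - 41 \left(-6 + 4\right) = \left(-41\right) \left(-2\right) = 82$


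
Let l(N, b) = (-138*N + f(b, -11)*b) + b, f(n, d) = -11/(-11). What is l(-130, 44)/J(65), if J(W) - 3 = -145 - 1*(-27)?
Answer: -18028/115 ≈ -156.77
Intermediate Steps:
f(n, d) = 1 (f(n, d) = -11*(-1/11) = 1)
J(W) = -115 (J(W) = 3 + (-145 - 1*(-27)) = 3 + (-145 + 27) = 3 - 118 = -115)
l(N, b) = -138*N + 2*b (l(N, b) = (-138*N + 1*b) + b = (-138*N + b) + b = (b - 138*N) + b = -138*N + 2*b)
l(-130, 44)/J(65) = (-138*(-130) + 2*44)/(-115) = (17940 + 88)*(-1/115) = 18028*(-1/115) = -18028/115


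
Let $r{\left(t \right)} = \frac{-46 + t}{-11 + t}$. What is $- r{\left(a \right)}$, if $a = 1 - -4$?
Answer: $- \frac{41}{6} \approx -6.8333$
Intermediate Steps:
$a = 5$ ($a = 1 + 4 = 5$)
$r{\left(t \right)} = \frac{-46 + t}{-11 + t}$
$- r{\left(a \right)} = - \frac{-46 + 5}{-11 + 5} = - \frac{-41}{-6} = - \frac{\left(-1\right) \left(-41\right)}{6} = \left(-1\right) \frac{41}{6} = - \frac{41}{6}$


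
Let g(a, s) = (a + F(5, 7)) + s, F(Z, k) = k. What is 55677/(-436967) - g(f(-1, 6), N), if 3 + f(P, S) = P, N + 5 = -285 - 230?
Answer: 225856262/436967 ≈ 516.87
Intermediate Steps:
N = -520 (N = -5 + (-285 - 230) = -5 - 515 = -520)
f(P, S) = -3 + P
g(a, s) = 7 + a + s (g(a, s) = (a + 7) + s = (7 + a) + s = 7 + a + s)
55677/(-436967) - g(f(-1, 6), N) = 55677/(-436967) - (7 + (-3 - 1) - 520) = 55677*(-1/436967) - (7 - 4 - 520) = -55677/436967 - 1*(-517) = -55677/436967 + 517 = 225856262/436967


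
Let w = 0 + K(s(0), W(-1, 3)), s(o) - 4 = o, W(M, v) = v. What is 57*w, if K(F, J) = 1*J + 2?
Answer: 285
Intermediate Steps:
s(o) = 4 + o
K(F, J) = 2 + J (K(F, J) = J + 2 = 2 + J)
w = 5 (w = 0 + (2 + 3) = 0 + 5 = 5)
57*w = 57*5 = 285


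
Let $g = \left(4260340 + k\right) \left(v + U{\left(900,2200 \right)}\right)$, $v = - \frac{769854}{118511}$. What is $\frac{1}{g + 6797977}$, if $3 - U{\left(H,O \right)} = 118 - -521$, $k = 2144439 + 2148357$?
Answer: $- \frac{118511}{650454516425353} \approx -1.822 \cdot 10^{-10}$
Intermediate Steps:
$k = 4292796$
$U{\left(H,O \right)} = -636$ ($U{\left(H,O \right)} = 3 - \left(118 - -521\right) = 3 - \left(118 + 521\right) = 3 - 639 = -636$)
$v = - \frac{769854}{118511}$ ($v = \left(-769854\right) \frac{1}{118511} = - \frac{769854}{118511} \approx -6.4961$)
$g = - \frac{651260151477600}{118511}$ ($g = \left(4260340 + 4292796\right) \left(- \frac{769854}{118511} - 636\right) = 8553136 \left(- \frac{76142850}{118511}\right) = - \frac{651260151477600}{118511} \approx -5.4954 \cdot 10^{9}$)
$\frac{1}{g + 6797977} = \frac{1}{- \frac{651260151477600}{118511} + 6797977} = \frac{1}{- \frac{650454516425353}{118511}} = - \frac{118511}{650454516425353}$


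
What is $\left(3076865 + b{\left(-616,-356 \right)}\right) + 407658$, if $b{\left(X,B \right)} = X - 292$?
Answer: $3483615$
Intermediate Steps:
$b{\left(X,B \right)} = -292 + X$
$\left(3076865 + b{\left(-616,-356 \right)}\right) + 407658 = \left(3076865 - 908\right) + 407658 = 3075957 + 407658 = 3483615$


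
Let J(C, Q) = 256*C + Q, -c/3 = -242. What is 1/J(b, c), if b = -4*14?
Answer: -1/13610 ≈ -7.3475e-5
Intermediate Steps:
c = 726 (c = -3*(-242) = 726)
b = -56
J(C, Q) = Q + 256*C
1/J(b, c) = 1/(726 + 256*(-56)) = 1/(726 - 14336) = 1/(-13610) = -1/13610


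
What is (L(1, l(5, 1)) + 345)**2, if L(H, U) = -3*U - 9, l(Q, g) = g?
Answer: 110889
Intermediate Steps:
L(H, U) = -9 - 3*U
(L(1, l(5, 1)) + 345)**2 = ((-9 - 3*1) + 345)**2 = ((-9 - 3) + 345)**2 = (-12 + 345)**2 = 333**2 = 110889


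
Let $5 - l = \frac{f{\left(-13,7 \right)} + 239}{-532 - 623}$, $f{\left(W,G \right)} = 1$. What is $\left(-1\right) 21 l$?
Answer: $- \frac{1203}{11} \approx -109.36$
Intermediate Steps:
$l = \frac{401}{77}$ ($l = 5 - \frac{1 + 239}{-532 - 623} = 5 - \frac{240}{-1155} = 5 - 240 \left(- \frac{1}{1155}\right) = 5 - - \frac{16}{77} = 5 + \frac{16}{77} = \frac{401}{77} \approx 5.2078$)
$\left(-1\right) 21 l = \left(-1\right) 21 \cdot \frac{401}{77} = \left(-21\right) \frac{401}{77} = - \frac{1203}{11}$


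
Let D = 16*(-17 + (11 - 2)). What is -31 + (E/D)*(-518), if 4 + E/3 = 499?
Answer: 382631/64 ≈ 5978.6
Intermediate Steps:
E = 1485 (E = -12 + 3*499 = -12 + 1497 = 1485)
D = -128 (D = 16*(-17 + 9) = 16*(-8) = -128)
-31 + (E/D)*(-518) = -31 + (1485/(-128))*(-518) = -31 + (1485*(-1/128))*(-518) = -31 - 1485/128*(-518) = -31 + 384615/64 = 382631/64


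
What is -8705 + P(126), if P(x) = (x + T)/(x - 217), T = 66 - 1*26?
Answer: -792321/91 ≈ -8706.8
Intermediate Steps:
T = 40 (T = 66 - 26 = 40)
P(x) = (40 + x)/(-217 + x) (P(x) = (x + 40)/(x - 217) = (40 + x)/(-217 + x))
-8705 + P(126) = -8705 + (40 + 126)/(-217 + 126) = -8705 + 166/(-91) = -8705 - 1/91*166 = -8705 - 166/91 = -792321/91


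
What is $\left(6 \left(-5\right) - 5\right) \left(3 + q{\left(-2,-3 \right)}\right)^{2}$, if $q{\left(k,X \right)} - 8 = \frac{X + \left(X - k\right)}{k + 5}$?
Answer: $- \frac{29435}{9} \approx -3270.6$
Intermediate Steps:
$q{\left(k,X \right)} = 8 + \frac{- k + 2 X}{5 + k}$ ($q{\left(k,X \right)} = 8 + \frac{X + \left(X - k\right)}{k + 5} = 8 + \frac{- k + 2 X}{5 + k}$)
$\left(6 \left(-5\right) - 5\right) \left(3 + q{\left(-2,-3 \right)}\right)^{2} = \left(6 \left(-5\right) - 5\right) \left(3 + \frac{40 + 2 \left(-3\right) + 7 \left(-2\right)}{5 - 2}\right)^{2} = \left(-30 - 5\right) \left(3 + \frac{40 - 6 - 14}{3}\right)^{2} = - 35 \left(3 + \frac{1}{3} \cdot 20\right)^{2} = - 35 \left(3 + \frac{20}{3}\right)^{2} = - 35 \left(\frac{29}{3}\right)^{2} = \left(-35\right) \frac{841}{9} = - \frac{29435}{9}$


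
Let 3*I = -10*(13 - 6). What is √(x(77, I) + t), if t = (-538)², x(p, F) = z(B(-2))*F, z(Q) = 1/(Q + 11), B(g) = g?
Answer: √23444754/9 ≈ 538.00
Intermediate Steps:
z(Q) = 1/(11 + Q)
I = -70/3 (I = (-10*(13 - 6))/3 = (-10*7)/3 = (⅓)*(-70) = -70/3 ≈ -23.333)
x(p, F) = F/9 (x(p, F) = F/(11 - 2) = F/9)
t = 289444
√(x(77, I) + t) = √((⅑)*(-70/3) + 289444) = √(-70/27 + 289444) = √(7814918/27) = √23444754/9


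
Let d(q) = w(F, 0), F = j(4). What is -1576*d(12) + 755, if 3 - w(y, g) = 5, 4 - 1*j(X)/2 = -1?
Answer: 3907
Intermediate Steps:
j(X) = 10 (j(X) = 8 - 2*(-1) = 8 + 2 = 10)
F = 10
w(y, g) = -2 (w(y, g) = 3 - 1*5 = 3 - 5 = -2)
d(q) = -2
-1576*d(12) + 755 = -1576*(-2) + 755 = 3152 + 755 = 3907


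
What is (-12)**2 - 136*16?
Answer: -2032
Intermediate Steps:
(-12)**2 - 136*16 = 144 - 34*64 = 144 - 2176 = -2032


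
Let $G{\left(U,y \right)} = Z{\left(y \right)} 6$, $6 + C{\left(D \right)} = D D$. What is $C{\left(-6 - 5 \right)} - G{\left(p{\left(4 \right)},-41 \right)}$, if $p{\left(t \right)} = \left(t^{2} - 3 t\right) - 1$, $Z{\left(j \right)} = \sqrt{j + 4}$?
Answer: $115 - 6 i \sqrt{37} \approx 115.0 - 36.497 i$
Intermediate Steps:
$Z{\left(j \right)} = \sqrt{4 + j}$
$p{\left(t \right)} = -1 + t^{2} - 3 t$
$C{\left(D \right)} = -6 + D^{2}$ ($C{\left(D \right)} = -6 + D D = -6 + D^{2}$)
$G{\left(U,y \right)} = 6 \sqrt{4 + y}$ ($G{\left(U,y \right)} = \sqrt{4 + y} 6 = 6 \sqrt{4 + y}$)
$C{\left(-6 - 5 \right)} - G{\left(p{\left(4 \right)},-41 \right)} = \left(-6 + \left(-6 - 5\right)^{2}\right) - 6 \sqrt{4 - 41} = \left(-6 + \left(-6 - 5\right)^{2}\right) - 6 \sqrt{-37} = \left(-6 + \left(-11\right)^{2}\right) - 6 i \sqrt{37} = \left(-6 + 121\right) - 6 i \sqrt{37} = 115 - 6 i \sqrt{37}$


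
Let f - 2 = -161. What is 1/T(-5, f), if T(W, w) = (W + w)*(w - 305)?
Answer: 1/76096 ≈ 1.3141e-5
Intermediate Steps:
f = -159 (f = 2 - 161 = -159)
T(W, w) = (-305 + w)*(W + w) (T(W, w) = (W + w)*(-305 + w) = (-305 + w)*(W + w))
1/T(-5, f) = 1/((-159)² - 305*(-5) - 305*(-159) - 5*(-159)) = 1/(25281 + 1525 + 48495 + 795) = 1/76096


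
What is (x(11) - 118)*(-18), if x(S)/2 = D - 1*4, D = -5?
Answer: 2448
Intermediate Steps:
x(S) = -18 (x(S) = 2*(-5 - 1*4) = 2*(-5 - 4) = 2*(-9) = -18)
(x(11) - 118)*(-18) = (-18 - 118)*(-18) = -136*(-18) = 2448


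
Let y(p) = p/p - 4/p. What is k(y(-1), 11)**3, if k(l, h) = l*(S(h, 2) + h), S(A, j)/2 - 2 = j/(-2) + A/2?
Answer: 1728000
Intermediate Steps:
y(p) = 1 - 4/p
S(A, j) = 4 + A - j (S(A, j) = 4 + 2*(j/(-2) + A/2) = 4 + 2*(j*(-1/2) + A*(1/2)) = 4 + 2*(-j/2 + A/2) = 4 + 2*(A/2 - j/2) = 4 + (A - j) = 4 + A - j)
k(l, h) = l*(2 + 2*h) (k(l, h) = l*((4 + h - 1*2) + h) = l*((4 + h - 2) + h) = l*((2 + h) + h) = l*(2 + 2*h))
k(y(-1), 11)**3 = (2*((-4 - 1)/(-1))*(1 + 11))**3 = (2*(-1*(-5))*12)**3 = (2*5*12)**3 = 120**3 = 1728000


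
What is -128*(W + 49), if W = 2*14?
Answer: -9856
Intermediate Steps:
W = 28
-128*(W + 49) = -128*(28 + 49) = -128*77 = -9856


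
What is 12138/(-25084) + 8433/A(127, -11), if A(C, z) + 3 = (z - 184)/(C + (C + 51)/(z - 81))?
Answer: -202878309453/109654706 ≈ -1850.2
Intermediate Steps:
A(C, z) = -3 + (-184 + z)/(C + (51 + C)/(-81 + z)) (A(C, z) = -3 + (z - 184)/(C + (C + 51)/(z - 81)) = -3 + (-184 + z)/(C + (51 + C)/(-81 + z)))
12138/(-25084) + 8433/A(127, -11) = 12138/(-25084) + 8433/(((14751 + (-11)**2 - 265*(-11) + 240*127 - 3*127*(-11))/(51 - 80*127 + 127*(-11)))) = 12138*(-1/25084) + 8433/(((14751 + 121 + 2915 + 30480 + 4191)/(51 - 10160 - 1397))) = -6069/12542 + 8433/((52458/(-11506))) = -6069/12542 + 8433/((-1/11506*52458)) = -6069/12542 + 8433/(-26229/5753) = -6069/12542 + 8433*(-5753/26229) = -6069/12542 - 16171683/8743 = -202878309453/109654706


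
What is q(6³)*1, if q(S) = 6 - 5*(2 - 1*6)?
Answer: 26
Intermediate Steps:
q(S) = 26 (q(S) = 6 - 5*(2 - 6) = 6 - 5*(-4) = 6 + 20 = 26)
q(6³)*1 = 26*1 = 26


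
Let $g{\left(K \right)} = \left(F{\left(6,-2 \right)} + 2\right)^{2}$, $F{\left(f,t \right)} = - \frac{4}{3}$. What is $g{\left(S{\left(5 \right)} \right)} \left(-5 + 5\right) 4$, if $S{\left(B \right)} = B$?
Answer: $0$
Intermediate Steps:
$F{\left(f,t \right)} = - \frac{4}{3}$ ($F{\left(f,t \right)} = \left(-4\right) \frac{1}{3} = - \frac{4}{3}$)
$g{\left(K \right)} = \frac{4}{9}$ ($g{\left(K \right)} = \left(- \frac{4}{3} + 2\right)^{2} = \left(\frac{2}{3}\right)^{2} = \frac{4}{9}$)
$g{\left(S{\left(5 \right)} \right)} \left(-5 + 5\right) 4 = \frac{4 \left(-5 + 5\right) 4}{9} = \frac{4 \cdot 0 \cdot 4}{9} = \frac{4}{9} \cdot 0 = 0$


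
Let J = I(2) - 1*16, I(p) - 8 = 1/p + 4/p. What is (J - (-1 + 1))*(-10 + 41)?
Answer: -341/2 ≈ -170.50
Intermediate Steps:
I(p) = 8 + 5/p (I(p) = 8 + (1/p + 4/p) = 8 + 5/p)
J = -11/2 (J = (8 + 5/2) - 1*16 = (8 + 5*(½)) - 16 = (8 + 5/2) - 16 = 21/2 - 16 = -11/2 ≈ -5.5000)
(J - (-1 + 1))*(-10 + 41) = (-11/2 - (-1 + 1))*(-10 + 41) = (-11/2 - 1*0)*31 = (-11/2 + 0)*31 = -11/2*31 = -341/2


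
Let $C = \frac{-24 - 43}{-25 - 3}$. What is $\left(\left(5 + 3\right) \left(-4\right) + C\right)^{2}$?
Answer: $\frac{687241}{784} \approx 876.58$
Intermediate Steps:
$C = \frac{67}{28}$ ($C = - \frac{67}{-28} = \left(-67\right) \left(- \frac{1}{28}\right) = \frac{67}{28} \approx 2.3929$)
$\left(\left(5 + 3\right) \left(-4\right) + C\right)^{2} = \left(\left(5 + 3\right) \left(-4\right) + \frac{67}{28}\right)^{2} = \left(8 \left(-4\right) + \frac{67}{28}\right)^{2} = \left(-32 + \frac{67}{28}\right)^{2} = \left(- \frac{829}{28}\right)^{2} = \frac{687241}{784}$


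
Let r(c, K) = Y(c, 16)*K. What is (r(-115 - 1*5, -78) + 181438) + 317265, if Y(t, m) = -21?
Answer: 500341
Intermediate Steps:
r(c, K) = -21*K
(r(-115 - 1*5, -78) + 181438) + 317265 = (-21*(-78) + 181438) + 317265 = (1638 + 181438) + 317265 = 183076 + 317265 = 500341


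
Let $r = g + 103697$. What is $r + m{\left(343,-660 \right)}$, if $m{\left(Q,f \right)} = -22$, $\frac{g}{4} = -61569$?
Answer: $-142601$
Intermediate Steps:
$g = -246276$ ($g = 4 \left(-61569\right) = -246276$)
$r = -142579$ ($r = -246276 + 103697 = -142579$)
$r + m{\left(343,-660 \right)} = -142579 - 22 = -142601$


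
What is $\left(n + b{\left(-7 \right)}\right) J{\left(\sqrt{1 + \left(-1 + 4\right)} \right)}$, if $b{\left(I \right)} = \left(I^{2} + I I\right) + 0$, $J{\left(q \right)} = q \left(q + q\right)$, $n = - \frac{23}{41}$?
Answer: $\frac{31960}{41} \approx 779.51$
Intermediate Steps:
$n = - \frac{23}{41}$ ($n = \left(-23\right) \frac{1}{41} = - \frac{23}{41} \approx -0.56098$)
$J{\left(q \right)} = 2 q^{2}$ ($J{\left(q \right)} = q 2 q = 2 q^{2}$)
$b{\left(I \right)} = 2 I^{2}$ ($b{\left(I \right)} = \left(I^{2} + I^{2}\right) + 0 = 2 I^{2} + 0 = 2 I^{2}$)
$\left(n + b{\left(-7 \right)}\right) J{\left(\sqrt{1 + \left(-1 + 4\right)} \right)} = \left(- \frac{23}{41} + 2 \left(-7\right)^{2}\right) 2 \left(\sqrt{1 + \left(-1 + 4\right)}\right)^{2} = \left(- \frac{23}{41} + 2 \cdot 49\right) 2 \left(\sqrt{1 + 3}\right)^{2} = \left(- \frac{23}{41} + 98\right) 2 \left(\sqrt{4}\right)^{2} = \frac{3995 \cdot 2 \cdot 2^{2}}{41} = \frac{3995 \cdot 2 \cdot 4}{41} = \frac{3995}{41} \cdot 8 = \frac{31960}{41}$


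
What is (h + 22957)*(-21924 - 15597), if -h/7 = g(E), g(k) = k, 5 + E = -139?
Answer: -899190765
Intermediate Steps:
E = -144 (E = -5 - 139 = -144)
h = 1008 (h = -7*(-144) = 1008)
(h + 22957)*(-21924 - 15597) = (1008 + 22957)*(-21924 - 15597) = 23965*(-37521) = -899190765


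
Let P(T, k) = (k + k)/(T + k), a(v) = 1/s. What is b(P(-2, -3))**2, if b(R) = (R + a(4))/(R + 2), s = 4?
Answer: 841/4096 ≈ 0.20532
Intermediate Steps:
a(v) = 1/4
P(T, k) = 2*k/(T + k) (P(T, k) = (2*k)/(T + k) = 2*k/(T + k))
b(R) = (1/4 + R)/(2 + R) (b(R) = (R + 1/4)/(R + 2) = (1/4 + R)/(2 + R))
b(P(-2, -3))**2 = ((1/4 + 2*(-3)/(-2 - 3))/(2 + 2*(-3)/(-2 - 3)))**2 = ((1/4 + 2*(-3)/(-5))/(2 + 2*(-3)/(-5)))**2 = ((1/4 + 2*(-3)*(-1/5))/(2 + 2*(-3)*(-1/5)))**2 = ((1/4 + 6/5)/(2 + 6/5))**2 = ((29/20)/(16/5))**2 = ((5/16)*(29/20))**2 = (29/64)**2 = 841/4096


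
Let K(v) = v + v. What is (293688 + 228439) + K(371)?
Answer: 522869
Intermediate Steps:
K(v) = 2*v
(293688 + 228439) + K(371) = (293688 + 228439) + 2*371 = 522127 + 742 = 522869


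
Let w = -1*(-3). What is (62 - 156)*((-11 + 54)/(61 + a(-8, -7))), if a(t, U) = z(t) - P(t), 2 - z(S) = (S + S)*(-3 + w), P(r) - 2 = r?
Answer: -4042/69 ≈ -58.580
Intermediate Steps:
w = 3
P(r) = 2 + r
z(S) = 2 (z(S) = 2 - (S + S)*(-3 + 3) = 2 - 2*S*0 = 2 - 1*0 = 2 + 0 = 2)
a(t, U) = -t (a(t, U) = 2 - (2 + t) = 2 + (-2 - t) = -t)
(62 - 156)*((-11 + 54)/(61 + a(-8, -7))) = (62 - 156)*((-11 + 54)/(61 - 1*(-8))) = -4042/(61 + 8) = -4042/69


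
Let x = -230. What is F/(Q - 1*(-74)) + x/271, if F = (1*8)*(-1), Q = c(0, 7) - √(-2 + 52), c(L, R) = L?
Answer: -704206/735223 - 20*√2/2713 ≈ -0.96824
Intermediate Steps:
Q = -5*√2 (Q = 0 - √(-2 + 52) = 0 - √50 = 0 - 5*√2 = -5*√2 ≈ -7.0711)
F = -8 (F = 8*(-1) = -8)
F/(Q - 1*(-74)) + x/271 = -8/(-5*√2 - 1*(-74)) - 230/271 = -8/(-5*√2 + 74) - 230*1/271 = -8/(74 - 5*√2) - 230/271 = -230/271 - 8/(74 - 5*√2)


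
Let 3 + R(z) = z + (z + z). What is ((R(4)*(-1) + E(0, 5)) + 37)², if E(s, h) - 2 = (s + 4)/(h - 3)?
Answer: 1024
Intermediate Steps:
E(s, h) = 2 + (4 + s)/(-3 + h) (E(s, h) = 2 + (s + 4)/(h - 3) = 2 + (4 + s)/(-3 + h))
R(z) = -3 + 3*z (R(z) = -3 + (z + (z + z)) = -3 + (z + 2*z) = -3 + 3*z)
((R(4)*(-1) + E(0, 5)) + 37)² = (((-3 + 3*4)*(-1) + (-2 + 0 + 2*5)/(-3 + 5)) + 37)² = (((-3 + 12)*(-1) + (-2 + 0 + 10)/2) + 37)² = ((9*(-1) + (½)*8) + 37)² = ((-9 + 4) + 37)² = (-5 + 37)² = 32² = 1024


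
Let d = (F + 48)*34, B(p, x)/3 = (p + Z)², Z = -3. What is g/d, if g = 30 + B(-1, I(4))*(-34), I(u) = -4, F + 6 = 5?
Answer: -801/799 ≈ -1.0025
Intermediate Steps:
F = -1 (F = -6 + 5 = -1)
B(p, x) = 3*(-3 + p)² (B(p, x) = 3*(p - 3)² = 3*(-3 + p)²)
d = 1598 (d = (-1 + 48)*34 = 47*34 = 1598)
g = -1602 (g = 30 + (3*(-3 - 1)²)*(-34) = 30 + (3*(-4)²)*(-34) = 30 + (3*16)*(-34) = 30 + 48*(-34) = 30 - 1632 = -1602)
g/d = -1602/1598 = -1602*1/1598 = -801/799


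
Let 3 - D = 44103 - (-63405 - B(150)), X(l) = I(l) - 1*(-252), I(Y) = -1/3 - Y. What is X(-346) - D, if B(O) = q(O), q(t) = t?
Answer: 324758/3 ≈ 1.0825e+5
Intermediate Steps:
B(O) = O
I(Y) = -⅓ - Y (I(Y) = -1*⅓ - Y = -⅓ - Y)
X(l) = 755/3 - l (X(l) = (-⅓ - l) - 1*(-252) = (-⅓ - l) + 252 = 755/3 - l)
D = -107655 (D = 3 - (44103 - (-63405 - 1*150)) = 3 - (44103 - (-63405 - 150)) = 3 - (44103 - 1*(-63555)) = 3 - (44103 + 63555) = 3 - 1*107658 = 3 - 107658 = -107655)
X(-346) - D = (755/3 - 1*(-346)) - 1*(-107655) = (755/3 + 346) + 107655 = 1793/3 + 107655 = 324758/3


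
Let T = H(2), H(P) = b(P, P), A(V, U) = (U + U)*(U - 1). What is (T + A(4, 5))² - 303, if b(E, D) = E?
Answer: 1461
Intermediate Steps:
A(V, U) = 2*U*(-1 + U) (A(V, U) = (2*U)*(-1 + U) = 2*U*(-1 + U))
H(P) = P
T = 2
(T + A(4, 5))² - 303 = (2 + 2*5*(-1 + 5))² - 303 = (2 + 2*5*4)² - 303 = (2 + 40)² - 303 = 42² - 303 = 1764 - 303 = 1461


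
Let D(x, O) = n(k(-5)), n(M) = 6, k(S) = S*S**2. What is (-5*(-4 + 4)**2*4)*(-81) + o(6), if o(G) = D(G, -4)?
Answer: 6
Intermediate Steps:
k(S) = S**3
D(x, O) = 6
o(G) = 6
(-5*(-4 + 4)**2*4)*(-81) + o(6) = (-5*(-4 + 4)**2*4)*(-81) + 6 = (-5*0**2*4)*(-81) + 6 = (-5*0*4)*(-81) + 6 = (0*4)*(-81) + 6 = 0*(-81) + 6 = 0 + 6 = 6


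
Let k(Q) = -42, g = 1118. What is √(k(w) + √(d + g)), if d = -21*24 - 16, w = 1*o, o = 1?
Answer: √(-42 + √598) ≈ 4.1888*I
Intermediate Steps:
w = 1 (w = 1*1 = 1)
d = -520 (d = -504 - 16 = -520)
√(k(w) + √(d + g)) = √(-42 + √(-520 + 1118)) = √(-42 + √598)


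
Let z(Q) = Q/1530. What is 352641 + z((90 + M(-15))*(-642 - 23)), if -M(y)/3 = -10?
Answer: 17982031/51 ≈ 3.5259e+5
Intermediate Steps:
M(y) = 30 (M(y) = -3*(-10) = 30)
z(Q) = Q/1530 (z(Q) = Q*(1/1530) = Q/1530)
352641 + z((90 + M(-15))*(-642 - 23)) = 352641 + ((90 + 30)*(-642 - 23))/1530 = 352641 + (120*(-665))/1530 = 352641 + (1/1530)*(-79800) = 352641 - 2660/51 = 17982031/51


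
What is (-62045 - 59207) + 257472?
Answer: 136220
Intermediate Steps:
(-62045 - 59207) + 257472 = -121252 + 257472 = 136220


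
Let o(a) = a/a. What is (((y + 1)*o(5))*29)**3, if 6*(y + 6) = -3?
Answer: -32461759/8 ≈ -4.0577e+6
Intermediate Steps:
y = -13/2 (y = -6 + (1/6)*(-3) = -6 - 1/2 = -13/2 ≈ -6.5000)
o(a) = 1
(((y + 1)*o(5))*29)**3 = (((-13/2 + 1)*1)*29)**3 = (-11/2*1*29)**3 = (-11/2*29)**3 = (-319/2)**3 = -32461759/8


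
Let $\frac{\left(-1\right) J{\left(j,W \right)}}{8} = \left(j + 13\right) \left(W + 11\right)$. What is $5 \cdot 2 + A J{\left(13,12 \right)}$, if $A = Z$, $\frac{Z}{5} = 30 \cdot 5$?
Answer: $-3587990$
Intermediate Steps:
$Z = 750$ ($Z = 5 \cdot 30 \cdot 5 = 5 \cdot 150 = 750$)
$A = 750$
$J{\left(j,W \right)} = - 8 \left(11 + W\right) \left(13 + j\right)$ ($J{\left(j,W \right)} = - 8 \left(j + 13\right) \left(W + 11\right) = - 8 \left(13 + j\right) \left(11 + W\right) = - 8 \left(11 + W\right) \left(13 + j\right)$)
$5 \cdot 2 + A J{\left(13,12 \right)} = 5 \cdot 2 + 750 \left(-1144 - 1248 - 1144 - 96 \cdot 13\right) = 10 + 750 \left(-1144 - 1248 - 1144 - 1248\right) = 10 + 750 \left(-4784\right) = 10 - 3588000 = -3587990$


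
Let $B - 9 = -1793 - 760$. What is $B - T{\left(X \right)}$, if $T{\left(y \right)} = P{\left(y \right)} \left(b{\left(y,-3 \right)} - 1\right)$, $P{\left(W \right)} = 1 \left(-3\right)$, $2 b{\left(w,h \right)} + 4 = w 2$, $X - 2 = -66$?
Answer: $-2745$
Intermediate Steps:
$X = -64$ ($X = 2 - 66 = -64$)
$b{\left(w,h \right)} = -2 + w$ ($b{\left(w,h \right)} = -2 + \frac{w 2}{2} = -2 + \frac{2 w}{2} = -2 + w$)
$P{\left(W \right)} = -3$
$B = -2544$ ($B = 9 - 2553 = -2544$)
$T{\left(y \right)} = 9 - 3 y$ ($T{\left(y \right)} = - 3 \left(\left(-2 + y\right) - 1\right) = - 3 \left(-3 + y\right) = 9 - 3 y$)
$B - T{\left(X \right)} = -2544 - \left(9 - -192\right) = -2544 - \left(9 + 192\right) = -2544 - 201 = -2745$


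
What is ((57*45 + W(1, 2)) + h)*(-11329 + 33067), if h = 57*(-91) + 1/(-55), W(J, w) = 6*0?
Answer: -3134858718/55 ≈ -5.6997e+7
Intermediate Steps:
W(J, w) = 0
h = -285286/55 (h = -5187 - 1/55 = -285286/55 ≈ -5187.0)
((57*45 + W(1, 2)) + h)*(-11329 + 33067) = ((57*45 + 0) - 285286/55)*(-11329 + 33067) = ((2565 + 0) - 285286/55)*21738 = (2565 - 285286/55)*21738 = -144211/55*21738 = -3134858718/55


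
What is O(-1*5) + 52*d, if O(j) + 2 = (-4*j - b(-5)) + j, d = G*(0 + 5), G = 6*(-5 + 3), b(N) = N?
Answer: -3102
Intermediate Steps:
G = -12 (G = 6*(-2) = -12)
d = -60 (d = -12*(0 + 5) = -12*5 = -60)
O(j) = 3 - 3*j (O(j) = -2 + ((-4*j - 1*(-5)) + j) = -2 + ((-4*j + 5) + j) = -2 + ((5 - 4*j) + j) = -2 + (5 - 3*j) = 3 - 3*j)
O(-1*5) + 52*d = (3 - (-3)*5) + 52*(-60) = (3 - 3*(-5)) - 3120 = (3 + 15) - 3120 = 18 - 3120 = -3102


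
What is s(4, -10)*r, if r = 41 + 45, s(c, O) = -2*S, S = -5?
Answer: 860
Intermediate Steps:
s(c, O) = 10 (s(c, O) = -2*(-5) = 10)
r = 86
s(4, -10)*r = 10*86 = 860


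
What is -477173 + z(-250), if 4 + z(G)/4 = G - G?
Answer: -477189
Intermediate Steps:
z(G) = -16 (z(G) = -16 + 4*(G - G) = -16 + 4*0 = -16 + 0 = -16)
-477173 + z(-250) = -477173 - 16 = -477189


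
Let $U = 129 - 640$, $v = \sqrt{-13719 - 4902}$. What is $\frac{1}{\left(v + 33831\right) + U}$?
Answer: $\frac{33320}{1110241021} - \frac{3 i \sqrt{2069}}{1110241021} \approx 3.0011 \cdot 10^{-5} - 1.2291 \cdot 10^{-7} i$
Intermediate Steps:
$v = 3 i \sqrt{2069}$ ($v = \sqrt{-18621} = 3 i \sqrt{2069} \approx 136.46 i$)
$U = -511$ ($U = 129 - 640 = -511$)
$\frac{1}{\left(v + 33831\right) + U} = \frac{1}{\left(3 i \sqrt{2069} + 33831\right) - 511} = \frac{1}{\left(33831 + 3 i \sqrt{2069}\right) - 511} = \frac{1}{33320 + 3 i \sqrt{2069}}$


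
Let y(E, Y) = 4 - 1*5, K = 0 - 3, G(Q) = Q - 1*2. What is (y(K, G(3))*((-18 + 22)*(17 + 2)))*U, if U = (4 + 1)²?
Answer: -1900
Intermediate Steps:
G(Q) = -2 + Q (G(Q) = Q - 2 = -2 + Q)
K = -3
y(E, Y) = -1 (y(E, Y) = 4 - 5 = -1)
U = 25 (U = 5² = 25)
(y(K, G(3))*((-18 + 22)*(17 + 2)))*U = -(-18 + 22)*(17 + 2)*25 = -4*19*25 = -1*76*25 = -76*25 = -1900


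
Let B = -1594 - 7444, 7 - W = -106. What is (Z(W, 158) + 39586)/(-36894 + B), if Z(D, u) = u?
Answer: -9936/11483 ≈ -0.86528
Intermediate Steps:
W = 113 (W = 7 - 1*(-106) = 7 + 106 = 113)
B = -9038
(Z(W, 158) + 39586)/(-36894 + B) = (158 + 39586)/(-36894 - 9038) = 39744/(-45932) = 39744*(-1/45932) = -9936/11483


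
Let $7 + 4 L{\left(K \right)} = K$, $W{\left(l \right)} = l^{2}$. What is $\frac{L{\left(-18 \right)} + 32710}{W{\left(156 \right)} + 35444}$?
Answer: $\frac{26163}{47824} \approx 0.54707$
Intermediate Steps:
$L{\left(K \right)} = - \frac{7}{4} + \frac{K}{4}$
$\frac{L{\left(-18 \right)} + 32710}{W{\left(156 \right)} + 35444} = \frac{\left(- \frac{7}{4} + \frac{1}{4} \left(-18\right)\right) + 32710}{156^{2} + 35444} = \frac{\left(- \frac{7}{4} - \frac{9}{2}\right) + 32710}{24336 + 35444} = \frac{- \frac{25}{4} + 32710}{59780} = \frac{130815}{4} \cdot \frac{1}{59780} = \frac{26163}{47824}$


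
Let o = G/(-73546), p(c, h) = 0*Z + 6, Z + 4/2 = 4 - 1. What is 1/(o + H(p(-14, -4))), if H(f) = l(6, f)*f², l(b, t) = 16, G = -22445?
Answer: 73546/42384941 ≈ 0.0017352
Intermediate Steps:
Z = 1 (Z = -2 + (4 - 1) = -2 + 3 = 1)
p(c, h) = 6 (p(c, h) = 0*1 + 6 = 0 + 6 = 6)
H(f) = 16*f²
o = 22445/73546 (o = -22445/(-73546) = -22445*(-1/73546) = 22445/73546 ≈ 0.30518)
1/(o + H(p(-14, -4))) = 1/(22445/73546 + 16*6²) = 1/(22445/73546 + 16*36) = 1/(22445/73546 + 576) = 1/(42384941/73546) = 73546/42384941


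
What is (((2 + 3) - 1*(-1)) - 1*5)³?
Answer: 1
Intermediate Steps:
(((2 + 3) - 1*(-1)) - 1*5)³ = ((5 + 1) - 5)³ = (6 - 5)³ = 1³ = 1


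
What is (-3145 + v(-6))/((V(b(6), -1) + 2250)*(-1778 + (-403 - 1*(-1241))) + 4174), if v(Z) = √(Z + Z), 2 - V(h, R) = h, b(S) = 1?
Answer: 3145/2111766 - I*√3/1055883 ≈ 0.0014893 - 1.6404e-6*I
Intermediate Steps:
V(h, R) = 2 - h
v(Z) = √2*√Z (v(Z) = √(2*Z) = √2*√Z)
(-3145 + v(-6))/((V(b(6), -1) + 2250)*(-1778 + (-403 - 1*(-1241))) + 4174) = (-3145 + √2*√(-6))/(((2 - 1*1) + 2250)*(-1778 + (-403 - 1*(-1241))) + 4174) = (-3145 + √2*(I*√6))/(((2 - 1) + 2250)*(-1778 + (-403 + 1241)) + 4174) = (-3145 + 2*I*√3)/((1 + 2250)*(-1778 + 838) + 4174) = (-3145 + 2*I*√3)/(2251*(-940) + 4174) = (-3145 + 2*I*√3)/(-2115940 + 4174) = (-3145 + 2*I*√3)/(-2111766) = (-3145 + 2*I*√3)*(-1/2111766) = 3145/2111766 - I*√3/1055883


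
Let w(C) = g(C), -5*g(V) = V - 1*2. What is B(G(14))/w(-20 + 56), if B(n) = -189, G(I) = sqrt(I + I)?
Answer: 945/34 ≈ 27.794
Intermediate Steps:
G(I) = sqrt(2)*sqrt(I) (G(I) = sqrt(2*I) = sqrt(2)*sqrt(I))
g(V) = 2/5 - V/5 (g(V) = -(V - 1*2)/5 = -(V - 2)/5 = -(-2 + V)/5 = 2/5 - V/5)
w(C) = 2/5 - C/5
B(G(14))/w(-20 + 56) = -189/(2/5 - (-20 + 56)/5) = -189/(2/5 - 1/5*36) = -189/(2/5 - 36/5) = -189/(-34/5) = -189*(-5/34) = 945/34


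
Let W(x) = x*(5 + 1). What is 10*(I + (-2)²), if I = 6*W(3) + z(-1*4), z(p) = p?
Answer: 1080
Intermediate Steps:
W(x) = 6*x (W(x) = x*6 = 6*x)
I = 104 (I = 6*(6*3) - 1*4 = 6*18 - 4 = 108 - 4 = 104)
10*(I + (-2)²) = 10*(104 + (-2)²) = 10*(104 + 4) = 10*108 = 1080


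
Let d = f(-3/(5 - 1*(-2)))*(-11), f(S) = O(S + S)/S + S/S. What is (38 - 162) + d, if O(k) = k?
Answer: -157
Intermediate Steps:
f(S) = 3 (f(S) = (S + S)/S + S/S = (2*S)/S + 1 = 2 + 1 = 3)
d = -33 (d = 3*(-11) = -33)
(38 - 162) + d = (38 - 162) - 33 = -124 - 33 = -157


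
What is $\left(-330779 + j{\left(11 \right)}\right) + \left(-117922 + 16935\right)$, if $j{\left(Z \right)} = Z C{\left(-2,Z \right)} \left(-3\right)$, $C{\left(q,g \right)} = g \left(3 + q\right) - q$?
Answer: $-432195$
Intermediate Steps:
$C{\left(q,g \right)} = - q + g \left(3 + q\right)$
$j{\left(Z \right)} = - 3 Z \left(2 + Z\right)$ ($j{\left(Z \right)} = Z \left(\left(-1\right) \left(-2\right) + 3 Z + Z \left(-2\right)\right) \left(-3\right) = Z \left(2 + 3 Z - 2 Z\right) \left(-3\right) = Z \left(2 + Z\right) \left(-3\right) = - 3 Z \left(2 + Z\right)$)
$\left(-330779 + j{\left(11 \right)}\right) + \left(-117922 + 16935\right) = \left(-330779 - 33 \left(2 + 11\right)\right) + \left(-117922 + 16935\right) = \left(-330779 - 33 \cdot 13\right) - 100987 = \left(-330779 - 429\right) - 100987 = -331208 - 100987 = -432195$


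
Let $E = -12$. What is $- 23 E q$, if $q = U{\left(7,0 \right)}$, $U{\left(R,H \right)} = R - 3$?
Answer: $1104$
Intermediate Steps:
$U{\left(R,H \right)} = -3 + R$ ($U{\left(R,H \right)} = R - 3 = -3 + R$)
$q = 4$ ($q = -3 + 7 = 4$)
$- 23 E q = \left(-23\right) \left(-12\right) 4 = 276 \cdot 4 = 1104$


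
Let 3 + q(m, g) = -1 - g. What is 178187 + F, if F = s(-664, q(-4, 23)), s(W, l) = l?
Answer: 178160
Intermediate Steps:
q(m, g) = -4 - g (q(m, g) = -3 + (-1 - g) = -4 - g)
F = -27 (F = -4 - 1*23 = -4 - 23 = -27)
178187 + F = 178187 - 27 = 178160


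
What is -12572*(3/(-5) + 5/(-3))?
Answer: 427448/15 ≈ 28497.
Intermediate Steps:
-12572*(3/(-5) + 5/(-3)) = -12572*(3*(-⅕) + 5*(-⅓)) = -12572*(-⅗ - 5/3) = -12572*(-34/15) = 427448/15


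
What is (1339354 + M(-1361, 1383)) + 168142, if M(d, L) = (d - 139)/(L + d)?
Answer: 16581706/11 ≈ 1.5074e+6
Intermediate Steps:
M(d, L) = (-139 + d)/(L + d)
(1339354 + M(-1361, 1383)) + 168142 = (1339354 + (-139 - 1361)/(1383 - 1361)) + 168142 = (1339354 - 1500/22) + 168142 = (1339354 + (1/22)*(-1500)) + 168142 = (1339354 - 750/11) + 168142 = 14732144/11 + 168142 = 16581706/11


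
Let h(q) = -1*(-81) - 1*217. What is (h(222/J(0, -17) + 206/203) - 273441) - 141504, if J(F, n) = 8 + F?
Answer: -415081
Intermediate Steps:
h(q) = -136 (h(q) = 81 - 217 = -136)
(h(222/J(0, -17) + 206/203) - 273441) - 141504 = (-136 - 273441) - 141504 = -273577 - 141504 = -415081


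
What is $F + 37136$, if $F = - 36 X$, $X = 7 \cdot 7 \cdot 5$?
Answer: $28316$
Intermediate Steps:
$X = 245$ ($X = 49 \cdot 5 = 245$)
$F = -8820$ ($F = \left(-36\right) 245 = -8820$)
$F + 37136 = -8820 + 37136 = 28316$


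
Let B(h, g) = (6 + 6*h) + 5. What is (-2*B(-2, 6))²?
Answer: 4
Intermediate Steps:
B(h, g) = 11 + 6*h
(-2*B(-2, 6))² = (-2*(11 + 6*(-2)))² = (-2*(11 - 12))² = (-2*(-1))² = 2² = 4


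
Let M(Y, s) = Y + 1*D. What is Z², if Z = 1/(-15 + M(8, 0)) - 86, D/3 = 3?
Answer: 29241/4 ≈ 7310.3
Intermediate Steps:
D = 9 (D = 3*3 = 9)
M(Y, s) = 9 + Y (M(Y, s) = Y + 1*9 = Y + 9 = 9 + Y)
Z = -171/2 (Z = 1/(-15 + (9 + 8)) - 86 = 1/(-15 + 17) - 86 = 1/2 - 86 = ½ - 86 = -171/2 ≈ -85.500)
Z² = (-171/2)² = 29241/4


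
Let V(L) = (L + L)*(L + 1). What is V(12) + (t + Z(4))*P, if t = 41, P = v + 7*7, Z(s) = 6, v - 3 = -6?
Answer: 2474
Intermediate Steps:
v = -3 (v = 3 - 6 = -3)
P = 46 (P = -3 + 7*7 = -3 + 49 = 46)
V(L) = 2*L*(1 + L) (V(L) = (2*L)*(1 + L) = 2*L*(1 + L))
V(12) + (t + Z(4))*P = 2*12*(1 + 12) + (41 + 6)*46 = 2*12*13 + 47*46 = 312 + 2162 = 2474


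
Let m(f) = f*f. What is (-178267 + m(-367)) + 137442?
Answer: 93864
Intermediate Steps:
m(f) = f**2
(-178267 + m(-367)) + 137442 = (-178267 + (-367)**2) + 137442 = (-178267 + 134689) + 137442 = -43578 + 137442 = 93864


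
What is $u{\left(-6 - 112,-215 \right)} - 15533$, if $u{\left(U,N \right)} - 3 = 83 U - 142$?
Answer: $-25466$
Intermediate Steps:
$u{\left(U,N \right)} = -139 + 83 U$ ($u{\left(U,N \right)} = 3 + \left(83 U - 142\right) = 3 + \left(-142 + 83 U\right) = -139 + 83 U$)
$u{\left(-6 - 112,-215 \right)} - 15533 = \left(-139 + 83 \left(-6 - 112\right)\right) - 15533 = \left(-139 + 83 \left(-118\right)\right) - 15533 = \left(-139 - 9794\right) - 15533 = -9933 - 15533 = -25466$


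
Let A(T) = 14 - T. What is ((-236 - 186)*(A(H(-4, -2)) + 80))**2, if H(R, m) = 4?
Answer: 1442480400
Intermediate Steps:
((-236 - 186)*(A(H(-4, -2)) + 80))**2 = ((-236 - 186)*((14 - 1*4) + 80))**2 = (-422*((14 - 4) + 80))**2 = (-422*(10 + 80))**2 = (-422*90)**2 = (-37980)**2 = 1442480400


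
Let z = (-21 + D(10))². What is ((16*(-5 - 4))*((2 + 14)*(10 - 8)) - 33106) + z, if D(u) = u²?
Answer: -31473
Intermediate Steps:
z = 6241 (z = (-21 + 10²)² = (-21 + 100)² = 79² = 6241)
((16*(-5 - 4))*((2 + 14)*(10 - 8)) - 33106) + z = ((16*(-5 - 4))*((2 + 14)*(10 - 8)) - 33106) + 6241 = ((16*(-9))*(16*2) - 33106) + 6241 = (-144*32 - 33106) + 6241 = (-4608 - 33106) + 6241 = -37714 + 6241 = -31473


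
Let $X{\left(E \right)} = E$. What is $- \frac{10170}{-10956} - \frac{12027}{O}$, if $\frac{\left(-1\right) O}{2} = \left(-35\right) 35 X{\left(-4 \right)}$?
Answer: $\frac{19286151}{8947400} \approx 2.1555$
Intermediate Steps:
$O = -9800$ ($O = - 2 \left(-35\right) 35 \left(-4\right) = - 2 \left(\left(-1225\right) \left(-4\right)\right) = \left(-2\right) 4900 = -9800$)
$- \frac{10170}{-10956} - \frac{12027}{O} = - \frac{10170}{-10956} - \frac{12027}{-9800} = \left(-10170\right) \left(- \frac{1}{10956}\right) - - \frac{12027}{9800} = \frac{1695}{1826} + \frac{12027}{9800} = \frac{19286151}{8947400}$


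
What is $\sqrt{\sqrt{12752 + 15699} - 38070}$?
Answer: $\sqrt{-38070 + \sqrt{28451}} \approx 194.68 i$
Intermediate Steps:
$\sqrt{\sqrt{12752 + 15699} - 38070} = \sqrt{\sqrt{28451} - 38070} = \sqrt{-38070 + \sqrt{28451}}$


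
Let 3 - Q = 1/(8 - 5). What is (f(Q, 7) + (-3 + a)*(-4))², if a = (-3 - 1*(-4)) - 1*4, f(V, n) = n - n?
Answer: 576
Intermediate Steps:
Q = 8/3 (Q = 3 - 1/(8 - 5) = 3 - 1/3 = 3 - 1*⅓ = 3 - ⅓ = 8/3 ≈ 2.6667)
f(V, n) = 0
a = -3 (a = (-3 + 4) - 4 = 1 - 4 = -3)
(f(Q, 7) + (-3 + a)*(-4))² = (0 + (-3 - 3)*(-4))² = (0 - 6*(-4))² = (0 + 24)² = 24² = 576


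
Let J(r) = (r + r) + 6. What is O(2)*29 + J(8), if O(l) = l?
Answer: 80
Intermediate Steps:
J(r) = 6 + 2*r (J(r) = 2*r + 6 = 6 + 2*r)
O(2)*29 + J(8) = 2*29 + (6 + 2*8) = 58 + (6 + 16) = 58 + 22 = 80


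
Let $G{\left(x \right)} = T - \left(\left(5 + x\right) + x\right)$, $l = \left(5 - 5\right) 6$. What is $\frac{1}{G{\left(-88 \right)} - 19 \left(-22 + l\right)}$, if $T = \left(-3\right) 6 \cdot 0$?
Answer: $\frac{1}{589} \approx 0.0016978$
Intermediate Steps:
$l = 0$ ($l = 0 \cdot 6 = 0$)
$T = 0$ ($T = \left(-18\right) 0 = 0$)
$G{\left(x \right)} = -5 - 2 x$ ($G{\left(x \right)} = 0 - \left(\left(5 + x\right) + x\right) = 0 - \left(5 + 2 x\right) = -5 - 2 x$)
$\frac{1}{G{\left(-88 \right)} - 19 \left(-22 + l\right)} = \frac{1}{\left(-5 - -176\right) - 19 \left(-22 + 0\right)} = \frac{1}{\left(-5 + 176\right) - -418} = \frac{1}{171 + 418} = \frac{1}{589}$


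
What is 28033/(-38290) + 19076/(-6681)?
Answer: -917708513/255815490 ≈ -3.5874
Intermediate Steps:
28033/(-38290) + 19076/(-6681) = 28033*(-1/38290) + 19076*(-1/6681) = -28033/38290 - 19076/6681 = -917708513/255815490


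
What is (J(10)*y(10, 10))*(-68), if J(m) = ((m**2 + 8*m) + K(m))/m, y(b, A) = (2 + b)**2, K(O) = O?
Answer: -186048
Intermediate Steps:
J(m) = (m**2 + 9*m)/m (J(m) = ((m**2 + 8*m) + m)/m = (m**2 + 9*m)/m)
(J(10)*y(10, 10))*(-68) = ((9 + 10)*(2 + 10)**2)*(-68) = (19*12**2)*(-68) = (19*144)*(-68) = 2736*(-68) = -186048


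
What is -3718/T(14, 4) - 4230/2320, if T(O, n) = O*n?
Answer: -110783/1624 ≈ -68.216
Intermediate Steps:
-3718/T(14, 4) - 4230/2320 = -3718/(14*4) - 4230/2320 = -3718/56 - 4230*1/2320 = -3718*1/56 - 423/232 = -1859/28 - 423/232 = -110783/1624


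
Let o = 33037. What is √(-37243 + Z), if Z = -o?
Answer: 2*I*√17570 ≈ 265.1*I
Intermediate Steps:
Z = -33037 (Z = -1*33037 = -33037)
√(-37243 + Z) = √(-37243 - 33037) = √(-70280) = 2*I*√17570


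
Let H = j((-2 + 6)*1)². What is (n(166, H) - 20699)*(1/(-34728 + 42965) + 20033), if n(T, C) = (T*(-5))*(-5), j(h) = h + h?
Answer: -2730780642278/8237 ≈ -3.3153e+8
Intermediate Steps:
j(h) = 2*h
H = 64 (H = (2*((-2 + 6)*1))² = (2*(4*1))² = (2*4)² = 8² = 64)
n(T, C) = 25*T (n(T, C) = -5*T*(-5) = 25*T)
(n(166, H) - 20699)*(1/(-34728 + 42965) + 20033) = (25*166 - 20699)*(1/(-34728 + 42965) + 20033) = (4150 - 20699)*(1/8237 + 20033) = -16549*(1/8237 + 20033) = -16549*165011822/8237 = -2730780642278/8237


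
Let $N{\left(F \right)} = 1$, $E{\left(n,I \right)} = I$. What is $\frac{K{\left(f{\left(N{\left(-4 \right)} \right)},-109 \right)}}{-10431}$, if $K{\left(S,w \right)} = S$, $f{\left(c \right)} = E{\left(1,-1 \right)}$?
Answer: $\frac{1}{10431} \approx 9.5868 \cdot 10^{-5}$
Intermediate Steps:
$f{\left(c \right)} = -1$
$\frac{K{\left(f{\left(N{\left(-4 \right)} \right)},-109 \right)}}{-10431} = - \frac{1}{-10431} = \left(-1\right) \left(- \frac{1}{10431}\right) = \frac{1}{10431}$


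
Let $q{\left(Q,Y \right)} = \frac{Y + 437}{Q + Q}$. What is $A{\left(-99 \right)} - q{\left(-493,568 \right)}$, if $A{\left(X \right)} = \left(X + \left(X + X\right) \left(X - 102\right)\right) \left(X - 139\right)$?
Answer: $- \frac{9316083927}{986} \approx -9.4484 \cdot 10^{6}$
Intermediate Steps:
$q{\left(Q,Y \right)} = \frac{437 + Y}{2 Q}$
$A{\left(X \right)} = \left(-139 + X\right) \left(X + 2 X \left(-102 + X\right)\right)$ ($A{\left(X \right)} = \left(X + 2 X \left(-102 + X\right)\right) \left(-139 + X\right) = \left(-139 + X\right) \left(X + 2 X \left(-102 + X\right)\right)$)
$A{\left(-99 \right)} - q{\left(-493,568 \right)} = - 99 \left(28217 - -47619 + 2 \left(-99\right)^{2}\right) - \frac{437 + 568}{2 \left(-493\right)} = - 99 \left(28217 + 47619 + 2 \cdot 9801\right) - \frac{1}{2} \left(- \frac{1}{493}\right) 1005 = - 99 \left(28217 + 47619 + 19602\right) - - \frac{1005}{986} = \left(-99\right) 95438 + \frac{1005}{986} = -9448362 + \frac{1005}{986} = - \frac{9316083927}{986}$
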